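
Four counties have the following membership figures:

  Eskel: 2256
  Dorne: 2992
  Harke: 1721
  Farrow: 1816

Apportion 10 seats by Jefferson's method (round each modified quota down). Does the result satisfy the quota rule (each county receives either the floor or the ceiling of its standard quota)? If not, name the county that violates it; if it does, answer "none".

none

Standard quotas: Eskel 2.568, Dorne 3.406, Harke 1.959, Farrow 2.067.
Jefferson allocation: Eskel 3, Dorne 3, Harke 2, Farrow 2.
Every allocation lies between the lower and upper quota.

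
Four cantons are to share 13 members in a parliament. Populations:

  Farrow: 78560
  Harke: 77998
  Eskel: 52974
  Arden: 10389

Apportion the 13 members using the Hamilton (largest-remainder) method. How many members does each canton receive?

Farrow 5, Harke 4, Eskel 3, Arden 1

Total 219921; standard divisor 219921/13 = 16917.
Standard quotas: Farrow 4.6438, Harke 4.6106, Eskel 3.1314, Arden 0.6141.
Lower quotas: Farrow 4, Harke 4, Eskel 3, Arden 0 (sum 11, leaving 2 seats).
Remainders in descending order: Farrow 0.6438, Arden 0.6141, Harke 0.6106, Eskel 0.1314.
Largest remainders: Farrow, Arden receive the extra seats.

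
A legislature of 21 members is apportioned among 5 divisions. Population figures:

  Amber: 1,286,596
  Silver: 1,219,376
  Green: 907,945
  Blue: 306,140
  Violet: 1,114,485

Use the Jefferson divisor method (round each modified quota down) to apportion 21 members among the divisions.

Standard divisor 4834542/21 ≈ 230216.286; standard quotas: Amber 5.589, Silver 5.297, Green 3.944, Blue 1.330, Violet 4.841.
Rounding down gives 5, 5, 3, 1, 4 = 18 seats, so the divisor must be adjusted.
With modified divisor 208800: modified quotas Amber 6.162, Silver 5.840, Green 4.348, Blue 1.466, Violet 5.338.
Rounding down: Amber 6, Silver 5, Green 4, Blue 1, Violet 5 (total 21).

Amber 6; Silver 5; Green 4; Blue 1; Violet 5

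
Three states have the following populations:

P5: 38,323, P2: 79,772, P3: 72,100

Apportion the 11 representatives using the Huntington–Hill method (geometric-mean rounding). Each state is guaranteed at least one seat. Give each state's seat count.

P5 2, P2 5, P3 4

With divisor 16980: modified quotas P5 2.257, P2 4.698, P3 4.246.
Geometric-mean thresholds: P5 √(2·3)=2.449, P2 √(4·5)=4.472, P3 √(4·5)=4.472.
Each quota rounded against its threshold gives P5 2, P2 5, P3 4 (total 11).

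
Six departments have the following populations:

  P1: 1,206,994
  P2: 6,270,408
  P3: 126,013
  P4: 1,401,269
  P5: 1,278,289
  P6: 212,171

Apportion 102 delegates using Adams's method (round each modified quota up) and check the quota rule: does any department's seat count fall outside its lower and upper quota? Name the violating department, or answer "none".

P2

Standard quotas: P1 11.731, P2 60.941, P3 1.225, P4 13.619, P5 12.423, P6 2.062.
Adams allocation: P1 12, P2 59, P3 2, P4 14, P5 13, P6 2.
P2 has quota 60.941 (lower 60, upper 61) but receives 59 — outside the quota interval.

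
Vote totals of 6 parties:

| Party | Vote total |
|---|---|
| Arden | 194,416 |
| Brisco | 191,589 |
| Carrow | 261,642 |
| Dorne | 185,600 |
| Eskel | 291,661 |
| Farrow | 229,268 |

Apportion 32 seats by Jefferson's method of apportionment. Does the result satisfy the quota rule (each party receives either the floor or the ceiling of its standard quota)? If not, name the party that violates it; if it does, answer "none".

Standard quotas: Arden 4.594, Brisco 4.527, Carrow 6.183, Dorne 4.386, Eskel 6.892, Farrow 5.418.
Jefferson allocation: Arden 5, Brisco 5, Carrow 6, Dorne 4, Eskel 7, Farrow 5.
Every allocation lies between the lower and upper quota.

none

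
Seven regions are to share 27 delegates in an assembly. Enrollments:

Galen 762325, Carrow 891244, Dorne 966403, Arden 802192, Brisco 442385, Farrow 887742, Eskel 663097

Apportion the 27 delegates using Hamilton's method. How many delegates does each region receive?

Total 5415388; standard divisor 5415388/27 ≈ 200569.926.
Standard quotas: Galen 3.8008, Carrow 4.4436, Dorne 4.8183, Arden 3.9996, Brisco 2.2056, Farrow 4.4261, Eskel 3.3061.
Lower quotas: Galen 3, Carrow 4, Dorne 4, Arden 3, Brisco 2, Farrow 4, Eskel 3 (sum 23, leaving 4 seats).
Remainders in descending order: Arden 0.9996, Dorne 0.8183, Galen 0.8008, Carrow 0.4436, Farrow 0.4261, Eskel 0.3061, Brisco 0.2056.
Largest remainders: Arden, Dorne, Galen, Carrow receive the extra seats.

Galen 4, Carrow 5, Dorne 5, Arden 4, Brisco 2, Farrow 4, Eskel 3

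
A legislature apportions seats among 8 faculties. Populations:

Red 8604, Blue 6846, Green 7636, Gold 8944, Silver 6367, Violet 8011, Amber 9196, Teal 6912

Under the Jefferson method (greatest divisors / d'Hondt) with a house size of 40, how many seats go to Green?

Standard divisor 62516/40 ≈ 1562.9; standard quotas: Red 5.505, Blue 4.380, Green 4.886, Gold 5.723, Silver 4.074, Violet 5.126, Amber 5.884, Teal 4.423.
Rounding down gives 5, 4, 4, 5, 4, 5, 5, 4 = 36 seats, so the divisor must be adjusted.
With modified divisor 1400: modified quotas Red 6.146, Blue 4.890, Green 5.454, Gold 6.389, Silver 4.548, Violet 5.722, Amber 6.569, Teal 4.937.
Rounding down: Red 6, Blue 4, Green 5, Gold 6, Silver 4, Violet 5, Amber 6, Teal 4 (total 40).
Green receives 5.

5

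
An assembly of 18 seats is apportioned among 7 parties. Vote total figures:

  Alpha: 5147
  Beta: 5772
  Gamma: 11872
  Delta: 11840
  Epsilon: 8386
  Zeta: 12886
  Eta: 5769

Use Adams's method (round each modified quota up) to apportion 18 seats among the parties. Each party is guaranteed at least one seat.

Alpha: 2; Beta: 2; Gamma: 3; Delta: 3; Epsilon: 2; Zeta: 4; Eta: 2

Standard divisor 61672/18 ≈ 3426.222; standard quotas: Alpha 1.502, Beta 1.685, Gamma 3.465, Delta 3.456, Epsilon 2.448, Zeta 3.761, Eta 1.684.
Rounding up gives 2, 2, 4, 4, 3, 4, 2 = 21 seats, so the divisor must be adjusted.
With modified divisor 4240: modified quotas Alpha 1.214, Beta 1.361, Gamma 2.800, Delta 2.792, Epsilon 1.978, Zeta 3.039, Eta 1.361.
Rounding up: Alpha 2, Beta 2, Gamma 3, Delta 3, Epsilon 2, Zeta 4, Eta 2 (total 18).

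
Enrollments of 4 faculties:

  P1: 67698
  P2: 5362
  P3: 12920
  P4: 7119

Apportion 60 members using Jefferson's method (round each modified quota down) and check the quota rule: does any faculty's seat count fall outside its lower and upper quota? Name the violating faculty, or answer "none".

Standard quotas: P1 43.630, P2 3.456, P3 8.327, P4 4.588.
Jefferson allocation: P1 45, P2 3, P3 8, P4 4.
P1 has quota 43.630 (lower 43, upper 44) but receives 45 — outside the quota interval.

P1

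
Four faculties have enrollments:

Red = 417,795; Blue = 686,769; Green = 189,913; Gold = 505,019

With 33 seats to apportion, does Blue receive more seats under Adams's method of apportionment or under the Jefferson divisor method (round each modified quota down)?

Adams: Red 8, Blue 12, Green 4, Gold 9.
Jefferson: Red 8, Blue 13, Green 3, Gold 9.
Blue gets 12 under Adams and 13 under Jefferson.

Jefferson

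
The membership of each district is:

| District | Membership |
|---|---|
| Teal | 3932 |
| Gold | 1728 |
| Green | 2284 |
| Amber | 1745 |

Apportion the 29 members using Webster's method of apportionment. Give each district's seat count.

Teal 12, Gold 5, Green 7, Amber 5

Standard divisor 9689/29 ≈ 334.103; standard quotas: Teal 11.769, Gold 5.172, Green 6.836, Amber 5.223.
Rounding to the nearest integer gives Teal 12, Gold 5, Green 7, Amber 5 — total 29, matching the house size, so no adjustment is needed.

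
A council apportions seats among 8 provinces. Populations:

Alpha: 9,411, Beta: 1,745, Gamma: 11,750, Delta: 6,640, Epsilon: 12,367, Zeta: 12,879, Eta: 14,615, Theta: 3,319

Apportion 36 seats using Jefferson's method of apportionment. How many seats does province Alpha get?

Standard divisor 72726/36 ≈ 2020.167; standard quotas: Alpha 4.659, Beta 0.864, Gamma 5.816, Delta 3.287, Epsilon 6.122, Zeta 6.375, Eta 7.235, Theta 1.643.
Rounding down gives 4, 0, 5, 3, 6, 6, 7, 1 = 32 seats, so the divisor must be adjusted.
With modified divisor 1800: modified quotas Alpha 5.228, Beta 0.969, Gamma 6.528, Delta 3.689, Epsilon 6.871, Zeta 7.155, Eta 8.119, Theta 1.844.
Rounding down: Alpha 5, Beta 0, Gamma 6, Delta 3, Epsilon 6, Zeta 7, Eta 8, Theta 1 (total 36).
Alpha receives 5.

5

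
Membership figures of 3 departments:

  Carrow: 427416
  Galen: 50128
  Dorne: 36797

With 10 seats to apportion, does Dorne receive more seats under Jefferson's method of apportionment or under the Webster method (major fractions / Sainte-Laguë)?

Webster

Jefferson: Carrow 9, Galen 1, Dorne 0.
Webster: Carrow 8, Galen 1, Dorne 1.
Dorne gets 0 under Jefferson and 1 under Webster.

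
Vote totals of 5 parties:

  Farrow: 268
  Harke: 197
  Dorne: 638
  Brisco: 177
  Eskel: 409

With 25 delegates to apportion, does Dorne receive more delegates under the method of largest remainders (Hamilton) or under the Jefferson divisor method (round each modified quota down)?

Hamilton: Farrow 4, Harke 3, Dorne 9, Brisco 3, Eskel 6.
Jefferson: Farrow 4, Harke 3, Dorne 10, Brisco 2, Eskel 6.
Dorne gets 9 under Hamilton and 10 under Jefferson.

Jefferson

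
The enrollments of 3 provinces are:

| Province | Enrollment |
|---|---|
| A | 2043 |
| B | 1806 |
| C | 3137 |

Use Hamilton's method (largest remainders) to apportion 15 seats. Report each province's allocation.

A: 4, B: 4, C: 7

The standard divisor is 6986/15 ≈ 465.733.
Standard quotas: A 4.387, B 3.878, C 6.736.
Lower quotas: A 4, B 3, C 6 (sum 13, leaving 2 seats).
Remainders in descending order: B 0.878, C 0.736, A 0.387.
The surplus seats go to B, C.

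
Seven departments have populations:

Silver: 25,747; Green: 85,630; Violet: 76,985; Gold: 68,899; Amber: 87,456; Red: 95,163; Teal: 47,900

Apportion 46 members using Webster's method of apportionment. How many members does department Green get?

Standard divisor 487780/46 ≈ 10603.913; standard quotas: Silver 2.428, Green 8.075, Violet 7.260, Gold 6.498, Amber 8.248, Red 8.974, Teal 4.517.
Rounding to the nearest integer gives 2, 8, 7, 6, 8, 9, 5 = 45 seats, so the divisor must be adjusted.
With modified divisor 10400: modified quotas Silver 2.476, Green 8.234, Violet 7.402, Gold 6.625, Amber 8.409, Red 9.150, Teal 4.606.
Rounding to the nearest integer: Silver 2, Green 8, Violet 7, Gold 7, Amber 8, Red 9, Teal 5 (total 46).
Green receives 8.

8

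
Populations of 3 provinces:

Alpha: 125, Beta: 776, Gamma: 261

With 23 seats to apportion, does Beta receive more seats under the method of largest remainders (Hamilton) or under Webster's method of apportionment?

Webster

Hamilton: Alpha 3, Beta 15, Gamma 5.
Webster: Alpha 2, Beta 16, Gamma 5.
Beta gets 15 under Hamilton and 16 under Webster.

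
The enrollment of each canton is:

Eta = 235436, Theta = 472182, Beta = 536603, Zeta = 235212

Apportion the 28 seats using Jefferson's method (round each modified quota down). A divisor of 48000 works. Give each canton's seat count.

Eta: 4, Theta: 9, Beta: 11, Zeta: 4

With modified divisor 48000: modified quotas Eta 4.905, Theta 9.837, Beta 11.179, Zeta 4.900.
Rounding down: Eta 4, Theta 9, Beta 11, Zeta 4 (total 28).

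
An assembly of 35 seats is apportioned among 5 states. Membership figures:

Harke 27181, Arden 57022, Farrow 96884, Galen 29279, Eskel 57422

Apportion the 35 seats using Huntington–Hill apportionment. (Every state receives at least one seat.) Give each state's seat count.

With divisor 7715: modified quotas Harke 3.523, Arden 7.391, Farrow 12.558, Galen 3.795, Eskel 7.443.
Geometric-mean thresholds: Harke √(3·4)=3.464, Arden √(7·8)=7.483, Farrow √(12·13)=12.490, Galen √(3·4)=3.464, Eskel √(7·8)=7.483.
Each quota rounded against its threshold gives Harke 4, Arden 7, Farrow 13, Galen 4, Eskel 7 (total 35).

Harke 4, Arden 7, Farrow 13, Galen 4, Eskel 7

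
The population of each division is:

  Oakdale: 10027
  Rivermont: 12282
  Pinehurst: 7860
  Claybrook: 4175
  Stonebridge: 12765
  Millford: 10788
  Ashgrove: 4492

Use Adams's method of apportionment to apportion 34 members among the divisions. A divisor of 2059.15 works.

With modified divisor 2059.15: modified quotas Oakdale 4.869, Rivermont 5.965, Pinehurst 3.817, Claybrook 2.028, Stonebridge 6.199, Millford 5.239, Ashgrove 2.181.
Rounding up: Oakdale 5, Rivermont 6, Pinehurst 4, Claybrook 3, Stonebridge 7, Millford 6, Ashgrove 3 (total 34).

Oakdale=5, Rivermont=6, Pinehurst=4, Claybrook=3, Stonebridge=7, Millford=6, Ashgrove=3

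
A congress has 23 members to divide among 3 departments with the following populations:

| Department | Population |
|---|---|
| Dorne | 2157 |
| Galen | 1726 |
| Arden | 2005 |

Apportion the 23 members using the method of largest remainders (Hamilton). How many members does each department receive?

Standard divisor: 5888 ÷ 23 = 256.
Standard quotas: Dorne 8.426, Galen 6.742, Arden 7.832.
Lower quotas: Dorne 8, Galen 6, Arden 7 (sum 21, leaving 2 seats).
Remainders in descending order: Arden 0.832, Galen 0.742, Dorne 0.426.
The surplus seats go to Arden, Galen.

Dorne 8, Galen 7, Arden 8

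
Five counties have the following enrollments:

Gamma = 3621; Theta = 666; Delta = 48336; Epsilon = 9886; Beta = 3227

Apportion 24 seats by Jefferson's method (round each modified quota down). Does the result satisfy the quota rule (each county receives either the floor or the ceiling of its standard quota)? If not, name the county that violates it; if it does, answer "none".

Standard quotas: Gamma 1.322, Theta 0.243, Delta 17.647, Epsilon 3.609, Beta 1.178.
Jefferson allocation: Gamma 1, Theta 0, Delta 19, Epsilon 3, Beta 1.
Delta has quota 17.647 (lower 17, upper 18) but receives 19 — outside the quota interval.

Delta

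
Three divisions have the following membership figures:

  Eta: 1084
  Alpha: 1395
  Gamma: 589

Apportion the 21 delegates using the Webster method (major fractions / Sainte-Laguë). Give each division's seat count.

Standard divisor 3068/21 ≈ 146.095; standard quotas: Eta 7.420, Alpha 9.549, Gamma 4.032.
Rounding to the nearest integer gives Eta 7, Alpha 10, Gamma 4 — total 21, matching the house size, so no adjustment is needed.

Eta: 7; Alpha: 10; Gamma: 4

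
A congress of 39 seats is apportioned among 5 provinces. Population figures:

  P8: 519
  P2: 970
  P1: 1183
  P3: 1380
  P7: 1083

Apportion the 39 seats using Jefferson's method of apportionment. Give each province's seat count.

Standard divisor 5135/39 ≈ 131.667; standard quotas: P8 3.942, P2 7.367, P1 8.985, P3 10.481, P7 8.225.
Rounding down gives 3, 7, 8, 10, 8 = 36 seats, so the divisor must be adjusted.
With modified divisor 123: modified quotas P8 4.220, P2 7.886, P1 9.618, P3 11.220, P7 8.805.
Rounding down: P8 4, P2 7, P1 9, P3 11, P7 8 (total 39).

P8=4; P2=7; P1=9; P3=11; P7=8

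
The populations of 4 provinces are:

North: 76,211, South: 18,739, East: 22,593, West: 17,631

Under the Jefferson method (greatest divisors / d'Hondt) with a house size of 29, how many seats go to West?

Standard divisor 135174/29 ≈ 4661.172; standard quotas: North 16.350, South 4.020, East 4.847, West 3.783.
Rounding down gives 16, 4, 4, 3 = 27 seats, so the divisor must be adjusted.
With modified divisor 4450: modified quotas North 17.126, South 4.211, East 5.077, West 3.962.
Rounding down: North 17, South 4, East 5, West 3 (total 29).
West receives 3.

3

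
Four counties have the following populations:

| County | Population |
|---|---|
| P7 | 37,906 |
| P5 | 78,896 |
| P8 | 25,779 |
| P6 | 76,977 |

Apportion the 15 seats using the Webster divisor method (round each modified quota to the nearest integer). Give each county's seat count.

Standard divisor 219558/15 ≈ 14637.2; standard quotas: P7 2.590, P5 5.390, P8 1.761, P6 5.259.
Rounding to the nearest integer gives P7 3, P5 5, P8 2, P6 5 — total 15, matching the house size, so no adjustment is needed.

P7=3, P5=5, P8=2, P6=5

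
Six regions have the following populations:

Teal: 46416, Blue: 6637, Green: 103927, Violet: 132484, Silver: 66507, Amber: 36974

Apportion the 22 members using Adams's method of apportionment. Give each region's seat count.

Standard divisor 392945/22 ≈ 17861.136; standard quotas: Teal 2.599, Blue 0.372, Green 5.819, Violet 7.417, Silver 3.724, Amber 2.070.
Rounding up gives 3, 1, 6, 8, 4, 3 = 25 seats, so the divisor must be adjusted.
With modified divisor 21400: modified quotas Teal 2.169, Blue 0.310, Green 4.856, Violet 6.191, Silver 3.108, Amber 1.728.
Rounding up: Teal 3, Blue 1, Green 5, Violet 7, Silver 4, Amber 2 (total 22).

Teal 3, Blue 1, Green 5, Violet 7, Silver 4, Amber 2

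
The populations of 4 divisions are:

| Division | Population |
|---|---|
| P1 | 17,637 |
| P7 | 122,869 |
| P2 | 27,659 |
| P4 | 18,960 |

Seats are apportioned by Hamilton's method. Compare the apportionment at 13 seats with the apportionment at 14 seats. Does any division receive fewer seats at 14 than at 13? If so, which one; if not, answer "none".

none

At 13 seats: P1 1, P7 9, P2 2, P4 1.
At 14 seats: P1 1, P7 9, P2 2, P4 2.
No division's allocation decreased.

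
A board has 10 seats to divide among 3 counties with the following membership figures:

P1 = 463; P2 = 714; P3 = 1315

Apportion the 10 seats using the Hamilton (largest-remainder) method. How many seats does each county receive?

Standard divisor: 2492 ÷ 10 ≈ 249.2.
Standard quotas: P1 1.858, P2 2.865, P3 5.277.
Lower quotas: P1 1, P2 2, P3 5 (sum 8, leaving 2 seats).
Remainders in descending order: P2 0.865, P1 0.858, P3 0.277.
Largest remainders: P2, P1 receive the extra seats.

P1: 2, P2: 3, P3: 5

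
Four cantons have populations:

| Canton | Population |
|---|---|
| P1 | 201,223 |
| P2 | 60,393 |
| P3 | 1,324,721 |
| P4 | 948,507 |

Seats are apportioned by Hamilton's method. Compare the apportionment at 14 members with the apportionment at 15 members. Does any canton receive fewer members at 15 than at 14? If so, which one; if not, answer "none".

P2

At 14 seats: P1 1, P2 1, P3 7, P4 5.
At 15 seats: P1 1, P2 0, P3 8, P4 6.
P2 drops from 1 to 0.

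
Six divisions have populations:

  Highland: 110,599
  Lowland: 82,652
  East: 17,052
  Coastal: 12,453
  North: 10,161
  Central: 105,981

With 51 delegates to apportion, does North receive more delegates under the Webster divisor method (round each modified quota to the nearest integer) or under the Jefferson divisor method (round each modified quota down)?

Webster: Highland 16, Lowland 12, East 3, Coastal 2, North 2, Central 16.
Jefferson: Highland 17, Lowland 13, East 2, Coastal 1, North 1, Central 17.
North gets 2 under Webster and 1 under Jefferson.

Webster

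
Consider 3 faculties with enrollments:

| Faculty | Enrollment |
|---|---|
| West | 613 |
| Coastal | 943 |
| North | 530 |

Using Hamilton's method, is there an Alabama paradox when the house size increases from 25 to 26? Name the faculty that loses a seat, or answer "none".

North

At 25 seats: West 7, Coastal 11, North 7.
At 26 seats: West 8, Coastal 12, North 6.
North drops from 7 to 6.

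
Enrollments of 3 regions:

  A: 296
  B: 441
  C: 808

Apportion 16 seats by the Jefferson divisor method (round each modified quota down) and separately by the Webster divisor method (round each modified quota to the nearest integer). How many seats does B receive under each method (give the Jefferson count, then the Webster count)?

Jefferson: A 3, B 4, C 9.
Webster: A 3, B 5, C 8.
B gets 4 under Jefferson and 5 under Webster.

4 and 5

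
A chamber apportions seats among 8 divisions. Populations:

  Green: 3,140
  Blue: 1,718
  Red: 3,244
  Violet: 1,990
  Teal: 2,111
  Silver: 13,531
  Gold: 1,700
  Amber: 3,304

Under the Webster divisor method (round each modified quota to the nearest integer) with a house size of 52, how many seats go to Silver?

23

Standard divisor 30738/52 ≈ 591.115; standard quotas: Green 5.312, Blue 2.906, Red 5.488, Violet 3.367, Teal 3.571, Silver 22.891, Gold 2.876, Amber 5.589.
Rounding to the nearest integer gives Green 5, Blue 3, Red 5, Violet 3, Teal 4, Silver 23, Gold 3, Amber 6 — total 52, matching the house size, so no adjustment is needed.
Silver receives 23.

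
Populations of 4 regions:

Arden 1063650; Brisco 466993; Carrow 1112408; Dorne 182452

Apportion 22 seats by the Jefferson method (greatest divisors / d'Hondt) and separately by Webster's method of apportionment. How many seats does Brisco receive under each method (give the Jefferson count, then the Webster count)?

3 and 4

Jefferson: Arden 9, Brisco 3, Carrow 9, Dorne 1.
Webster: Arden 8, Brisco 4, Carrow 9, Dorne 1.
Brisco gets 3 under Jefferson and 4 under Webster.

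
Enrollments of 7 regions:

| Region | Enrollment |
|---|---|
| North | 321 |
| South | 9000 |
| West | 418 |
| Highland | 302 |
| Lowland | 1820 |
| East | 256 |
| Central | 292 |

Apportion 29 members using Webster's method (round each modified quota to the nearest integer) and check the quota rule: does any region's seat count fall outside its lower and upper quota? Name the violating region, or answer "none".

Standard quotas: North 0.750, South 21.033, West 0.977, Highland 0.706, Lowland 4.253, East 0.598, Central 0.682.
Webster allocation: North 1, South 20, West 1, Highland 1, Lowland 4, East 1, Central 1.
South has quota 21.033 (lower 21, upper 22) but receives 20 — outside the quota interval.

South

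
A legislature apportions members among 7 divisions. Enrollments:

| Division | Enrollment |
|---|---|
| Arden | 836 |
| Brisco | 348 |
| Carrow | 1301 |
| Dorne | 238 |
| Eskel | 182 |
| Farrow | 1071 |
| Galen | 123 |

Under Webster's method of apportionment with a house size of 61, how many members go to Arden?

Standard divisor 4099/61 ≈ 67.197; standard quotas: Arden 12.441, Brisco 5.179, Carrow 19.361, Dorne 3.542, Eskel 2.708, Farrow 15.938, Galen 1.830.
Rounding to the nearest integer gives Arden 12, Brisco 5, Carrow 19, Dorne 4, Eskel 3, Farrow 16, Galen 2 — total 61, matching the house size, so no adjustment is needed.
Arden receives 12.

12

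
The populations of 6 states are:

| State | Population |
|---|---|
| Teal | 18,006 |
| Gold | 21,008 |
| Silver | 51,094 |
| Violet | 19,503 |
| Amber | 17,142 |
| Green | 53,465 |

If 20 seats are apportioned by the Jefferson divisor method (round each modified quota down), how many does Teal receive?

Standard divisor 180218/20 ≈ 9010.9; standard quotas: Teal 1.998, Gold 2.331, Silver 5.670, Violet 2.164, Amber 1.902, Green 5.933.
Rounding down gives 1, 2, 5, 2, 1, 5 = 16 seats, so the divisor must be adjusted.
With modified divisor 8100: modified quotas Teal 2.223, Gold 2.594, Silver 6.308, Violet 2.408, Amber 2.116, Green 6.601.
Rounding down: Teal 2, Gold 2, Silver 6, Violet 2, Amber 2, Green 6 (total 20).
Teal receives 2.

2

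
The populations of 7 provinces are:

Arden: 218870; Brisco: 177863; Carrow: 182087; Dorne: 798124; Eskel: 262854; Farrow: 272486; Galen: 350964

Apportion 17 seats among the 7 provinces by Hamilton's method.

Arden 2; Brisco 1; Carrow 1; Dorne 6; Eskel 2; Farrow 2; Galen 3

Standard divisor: 2263248 ÷ 17 ≈ 133132.235.
Standard quotas: Arden 1.6440, Brisco 1.3360, Carrow 1.3677, Dorne 5.9950, Eskel 1.9744, Farrow 2.0467, Galen 2.6362.
Lower quotas: Arden 1, Brisco 1, Carrow 1, Dorne 5, Eskel 1, Farrow 2, Galen 2 (sum 13, leaving 4 seats).
Remainders in descending order: Dorne 0.9950, Eskel 0.9744, Arden 0.6440, Galen 0.6362, Carrow 0.3677, Brisco 0.3360, Farrow 0.0467.
Largest remainders: Dorne, Eskel, Arden, Galen receive the extra seats.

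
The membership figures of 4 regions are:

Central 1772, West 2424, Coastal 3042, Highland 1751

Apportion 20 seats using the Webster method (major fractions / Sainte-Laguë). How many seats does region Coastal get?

Standard divisor 8989/20 ≈ 449.45; standard quotas: Central 3.943, West 5.393, Coastal 6.768, Highland 3.896.
Rounding to the nearest integer gives Central 4, West 5, Coastal 7, Highland 4 — total 20, matching the house size, so no adjustment is needed.
Coastal receives 7.

7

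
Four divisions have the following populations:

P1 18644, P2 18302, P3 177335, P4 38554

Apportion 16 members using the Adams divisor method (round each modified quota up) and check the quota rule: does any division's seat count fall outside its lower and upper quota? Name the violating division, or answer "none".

Standard quotas: P1 1.180, P2 1.158, P3 11.222, P4 2.440.
Adams allocation: P1 2, P2 1, P3 10, P4 3.
P3 has quota 11.222 (lower 11, upper 12) but receives 10 — outside the quota interval.

P3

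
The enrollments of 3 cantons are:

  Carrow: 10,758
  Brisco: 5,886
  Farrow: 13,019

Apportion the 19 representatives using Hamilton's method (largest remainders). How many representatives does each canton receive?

Carrow 7; Brisco 4; Farrow 8

Standard divisor: 29663 ÷ 19 ≈ 1561.211.
Standard quotas: Carrow 6.8908, Brisco 3.7702, Farrow 8.3390.
Lower quotas: Carrow 6, Brisco 3, Farrow 8 (sum 17, leaving 2 seats).
Remainders in descending order: Carrow 0.8908, Brisco 0.7702, Farrow 0.3390.
The surplus seats go to Carrow, Brisco.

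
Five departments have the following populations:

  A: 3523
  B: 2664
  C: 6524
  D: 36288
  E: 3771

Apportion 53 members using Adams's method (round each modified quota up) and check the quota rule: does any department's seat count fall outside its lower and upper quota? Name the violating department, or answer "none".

Standard quotas: A 3.538, B 2.676, C 6.552, D 36.446, E 3.787.
Adams allocation: A 4, B 3, C 7, D 35, E 4.
D has quota 36.446 (lower 36, upper 37) but receives 35 — outside the quota interval.

D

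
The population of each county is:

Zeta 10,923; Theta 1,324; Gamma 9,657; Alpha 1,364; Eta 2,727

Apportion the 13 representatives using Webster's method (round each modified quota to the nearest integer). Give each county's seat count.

Zeta=5, Theta=1, Gamma=5, Alpha=1, Eta=1

Standard divisor 25995/13 ≈ 1999.615; standard quotas: Zeta 5.463, Theta 0.662, Gamma 4.829, Alpha 0.682, Eta 1.364.
Rounding to the nearest integer gives Zeta 5, Theta 1, Gamma 5, Alpha 1, Eta 1 — total 13, matching the house size, so no adjustment is needed.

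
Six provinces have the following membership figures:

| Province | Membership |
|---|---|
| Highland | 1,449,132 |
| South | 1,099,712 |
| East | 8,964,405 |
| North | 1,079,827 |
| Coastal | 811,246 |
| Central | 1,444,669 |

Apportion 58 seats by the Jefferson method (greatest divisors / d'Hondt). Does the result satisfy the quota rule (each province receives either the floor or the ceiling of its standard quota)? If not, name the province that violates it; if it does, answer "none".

East

Standard quotas: Highland 5.660, South 4.295, East 35.015, North 4.218, Coastal 3.169, Central 5.643.
Jefferson allocation: Highland 5, South 4, East 37, North 4, Coastal 3, Central 5.
East has quota 35.015 (lower 35, upper 36) but receives 37 — outside the quota interval.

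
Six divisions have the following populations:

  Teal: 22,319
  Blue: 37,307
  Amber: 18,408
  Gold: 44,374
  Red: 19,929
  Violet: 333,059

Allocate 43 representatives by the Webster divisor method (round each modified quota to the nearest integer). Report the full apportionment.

Teal 2, Blue 3, Amber 2, Gold 4, Red 2, Violet 30

Standard divisor 475396/43 ≈ 11055.721; standard quotas: Teal 2.019, Blue 3.374, Amber 1.665, Gold 4.014, Red 1.803, Violet 30.125.
Rounding to the nearest integer gives Teal 2, Blue 3, Amber 2, Gold 4, Red 2, Violet 30 — total 43, matching the house size, so no adjustment is needed.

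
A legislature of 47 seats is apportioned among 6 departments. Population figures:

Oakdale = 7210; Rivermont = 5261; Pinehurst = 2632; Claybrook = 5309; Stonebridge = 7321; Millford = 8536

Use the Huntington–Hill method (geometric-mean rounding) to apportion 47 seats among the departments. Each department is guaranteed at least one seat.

With divisor 766: modified quotas Oakdale 9.413, Rivermont 6.868, Pinehurst 3.436, Claybrook 6.931, Stonebridge 9.557, Millford 11.144.
Geometric-mean thresholds: Oakdale √(9·10)=9.487, Rivermont √(6·7)=6.481, Pinehurst √(3·4)=3.464, Claybrook √(6·7)=6.481, Stonebridge √(9·10)=9.487, Millford √(11·12)=11.489.
Each quota rounded against its threshold gives Oakdale 9, Rivermont 7, Pinehurst 3, Claybrook 7, Stonebridge 10, Millford 11 (total 47).

Oakdale: 9, Rivermont: 7, Pinehurst: 3, Claybrook: 7, Stonebridge: 10, Millford: 11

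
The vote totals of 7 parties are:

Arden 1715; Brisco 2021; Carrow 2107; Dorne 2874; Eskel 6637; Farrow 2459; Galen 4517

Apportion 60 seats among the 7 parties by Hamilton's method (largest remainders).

Standard divisor: 22330 ÷ 60 ≈ 372.167.
Standard quotas: Arden 4.6082, Brisco 5.4304, Carrow 5.6614, Dorne 7.7223, Eskel 17.8334, Farrow 6.6073, Galen 12.1370.
Lower quotas: Arden 4, Brisco 5, Carrow 5, Dorne 7, Eskel 17, Farrow 6, Galen 12 (sum 56, leaving 4 seats).
Remainders in descending order: Eskel 0.8334, Dorne 0.7223, Carrow 0.6614, Arden 0.6082, Farrow 0.6073, Brisco 0.4304, Galen 0.1370.
Largest remainders: Eskel, Dorne, Carrow, Arden receive the extra seats.

Arden 5, Brisco 5, Carrow 6, Dorne 8, Eskel 18, Farrow 6, Galen 12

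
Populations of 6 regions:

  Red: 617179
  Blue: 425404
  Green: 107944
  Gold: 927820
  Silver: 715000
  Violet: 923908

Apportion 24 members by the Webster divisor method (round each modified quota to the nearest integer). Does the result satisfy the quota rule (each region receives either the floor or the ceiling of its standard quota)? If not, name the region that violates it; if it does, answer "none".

Standard quotas: Red 3.985, Blue 2.747, Green 0.697, Gold 5.990, Silver 4.616, Violet 5.965.
Webster allocation: Red 4, Blue 3, Green 1, Gold 6, Silver 4, Violet 6.
Every allocation lies between the lower and upper quota.

none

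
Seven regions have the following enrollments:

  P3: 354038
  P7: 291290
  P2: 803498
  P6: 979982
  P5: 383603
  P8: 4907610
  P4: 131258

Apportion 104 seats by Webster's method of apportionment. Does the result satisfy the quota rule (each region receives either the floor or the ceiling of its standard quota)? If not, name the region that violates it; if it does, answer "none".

Standard quotas: P3 4.690, P7 3.858, P2 10.643, P6 12.981, P5 5.081, P8 65.007, P4 1.739.
Webster allocation: P3 5, P7 4, P2 11, P6 13, P5 5, P8 64, P4 2.
P8 has quota 65.007 (lower 65, upper 66) but receives 64 — outside the quota interval.

P8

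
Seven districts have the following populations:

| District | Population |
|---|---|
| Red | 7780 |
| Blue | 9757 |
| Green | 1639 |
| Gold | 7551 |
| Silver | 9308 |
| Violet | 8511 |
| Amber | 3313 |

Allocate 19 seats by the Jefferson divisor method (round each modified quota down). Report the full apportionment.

Standard divisor 47859/19 ≈ 2518.895; standard quotas: Red 3.089, Blue 3.874, Green 0.651, Gold 2.998, Silver 3.695, Violet 3.379, Amber 1.315.
Rounding down gives 3, 3, 0, 2, 3, 3, 1 = 15 seats, so the divisor must be adjusted.
With modified divisor 2000: modified quotas Red 3.890, Blue 4.878, Green 0.820, Gold 3.776, Silver 4.654, Violet 4.255, Amber 1.657.
Rounding down: Red 3, Blue 4, Green 0, Gold 3, Silver 4, Violet 4, Amber 1 (total 19).

Red 3, Blue 4, Green 0, Gold 3, Silver 4, Violet 4, Amber 1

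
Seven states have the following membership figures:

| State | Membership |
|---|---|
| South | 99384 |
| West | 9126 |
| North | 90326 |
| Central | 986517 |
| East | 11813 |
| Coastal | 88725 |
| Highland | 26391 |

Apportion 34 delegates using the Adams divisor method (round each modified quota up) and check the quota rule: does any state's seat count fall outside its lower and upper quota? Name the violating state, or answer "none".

Central

Standard quotas: South 2.575, West 0.236, North 2.340, Central 25.560, East 0.306, Coastal 2.299, Highland 0.684.
Adams allocation: South 3, West 1, North 3, Central 23, East 1, Coastal 2, Highland 1.
Central has quota 25.560 (lower 25, upper 26) but receives 23 — outside the quota interval.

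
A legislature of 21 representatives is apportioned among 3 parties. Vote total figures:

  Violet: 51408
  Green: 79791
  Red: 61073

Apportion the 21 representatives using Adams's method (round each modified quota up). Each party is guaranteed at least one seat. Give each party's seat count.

Violet 6; Green 8; Red 7

Standard divisor 192272/21 ≈ 9155.81; standard quotas: Violet 5.615, Green 8.715, Red 6.670.
Rounding up gives 6, 9, 7 = 22 seats, so the divisor must be adjusted.
With modified divisor 10100: modified quotas Violet 5.090, Green 7.900, Red 6.047.
Rounding up: Violet 6, Green 8, Red 7 (total 21).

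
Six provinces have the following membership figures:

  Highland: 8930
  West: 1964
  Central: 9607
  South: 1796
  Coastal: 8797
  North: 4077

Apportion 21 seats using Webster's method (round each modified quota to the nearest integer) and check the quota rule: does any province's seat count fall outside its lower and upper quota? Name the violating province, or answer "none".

Standard quotas: Highland 5.332, West 1.173, Central 5.736, South 1.072, Coastal 5.253, North 2.434.
Webster allocation: Highland 5, West 1, Central 6, South 1, Coastal 5, North 3.
Every allocation lies between the lower and upper quota.

none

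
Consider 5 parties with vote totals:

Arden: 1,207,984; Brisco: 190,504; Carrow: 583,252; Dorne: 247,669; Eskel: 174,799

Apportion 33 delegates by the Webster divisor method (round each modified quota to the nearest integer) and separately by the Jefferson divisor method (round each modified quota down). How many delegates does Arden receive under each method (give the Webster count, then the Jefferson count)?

Webster: Arden 17, Brisco 3, Carrow 8, Dorne 3, Eskel 2.
Jefferson: Arden 18, Brisco 2, Carrow 8, Dorne 3, Eskel 2.
Arden gets 17 under Webster and 18 under Jefferson.

17 and 18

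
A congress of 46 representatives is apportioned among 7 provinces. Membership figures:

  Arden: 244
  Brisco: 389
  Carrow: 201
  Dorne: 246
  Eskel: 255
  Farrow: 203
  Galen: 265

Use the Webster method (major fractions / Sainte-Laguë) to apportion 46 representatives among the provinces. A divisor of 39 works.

With modified divisor 39: modified quotas Arden 6.256, Brisco 9.974, Carrow 5.154, Dorne 6.308, Eskel 6.538, Farrow 5.205, Galen 6.795.
Rounding to the nearest integer: Arden 6, Brisco 10, Carrow 5, Dorne 6, Eskel 7, Farrow 5, Galen 7 (total 46).

Arden 6, Brisco 10, Carrow 5, Dorne 6, Eskel 7, Farrow 5, Galen 7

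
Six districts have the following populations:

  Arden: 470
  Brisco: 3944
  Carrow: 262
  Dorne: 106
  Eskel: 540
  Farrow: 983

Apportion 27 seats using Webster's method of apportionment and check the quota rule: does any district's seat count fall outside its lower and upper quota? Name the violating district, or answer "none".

Standard quotas: Arden 2.013, Brisco 16.889, Carrow 1.122, Dorne 0.454, Eskel 2.312, Farrow 4.210.
Webster allocation: Arden 2, Brisco 18, Carrow 1, Dorne 0, Eskel 2, Farrow 4.
Brisco has quota 16.889 (lower 16, upper 17) but receives 18 — outside the quota interval.

Brisco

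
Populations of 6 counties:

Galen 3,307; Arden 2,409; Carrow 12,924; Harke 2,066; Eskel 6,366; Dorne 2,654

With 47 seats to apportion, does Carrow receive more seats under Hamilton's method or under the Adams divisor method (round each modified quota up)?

Hamilton

Hamilton: Galen 5, Arden 4, Carrow 21, Harke 3, Eskel 10, Dorne 4.
Adams: Galen 5, Arden 4, Carrow 20, Harke 4, Eskel 10, Dorne 4.
Carrow gets 21 under Hamilton and 20 under Adams.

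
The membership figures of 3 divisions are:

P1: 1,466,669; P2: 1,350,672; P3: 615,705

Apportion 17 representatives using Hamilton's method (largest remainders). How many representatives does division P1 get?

Total 3433046; standard divisor 3433046/17 ≈ 201943.882.
Standard quotas: P1 7.2628, P2 6.6884, P3 3.0489.
Lower quotas: P1 7, P2 6, P3 3 (sum 16, leaving 1 seat).
Remainders in descending order: P2 0.6884, P1 0.2628, P3 0.0489.
Largest remainder: P2 receives the extra seat.
P1 receives 7.

7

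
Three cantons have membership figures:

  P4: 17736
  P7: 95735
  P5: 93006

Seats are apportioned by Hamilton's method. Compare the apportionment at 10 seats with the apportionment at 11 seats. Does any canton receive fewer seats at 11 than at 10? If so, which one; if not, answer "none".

none

At 10 seats: P4 1, P7 5, P5 4.
At 11 seats: P4 1, P7 5, P5 5.
No canton's allocation decreased.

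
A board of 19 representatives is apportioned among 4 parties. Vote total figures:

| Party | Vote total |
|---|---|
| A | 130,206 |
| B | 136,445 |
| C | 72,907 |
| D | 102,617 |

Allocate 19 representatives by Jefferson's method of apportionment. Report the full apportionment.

A=6, B=6, C=3, D=4

Standard divisor 442175/19 ≈ 23272.368; standard quotas: A 5.595, B 5.863, C 3.133, D 4.409.
Rounding down gives 5, 5, 3, 4 = 17 seats, so the divisor must be adjusted.
With modified divisor 21100: modified quotas A 6.171, B 6.467, C 3.455, D 4.863.
Rounding down: A 6, B 6, C 3, D 4 (total 19).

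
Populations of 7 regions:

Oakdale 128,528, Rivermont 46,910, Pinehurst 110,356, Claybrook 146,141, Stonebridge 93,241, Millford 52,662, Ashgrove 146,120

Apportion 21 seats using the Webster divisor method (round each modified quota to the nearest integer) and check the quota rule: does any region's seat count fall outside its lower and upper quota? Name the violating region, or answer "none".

Standard quotas: Oakdale 3.728, Rivermont 1.361, Pinehurst 3.201, Claybrook 4.239, Stonebridge 2.705, Millford 1.528, Ashgrove 4.239.
Webster allocation: Oakdale 4, Rivermont 1, Pinehurst 3, Claybrook 4, Stonebridge 3, Millford 2, Ashgrove 4.
Every allocation lies between the lower and upper quota.

none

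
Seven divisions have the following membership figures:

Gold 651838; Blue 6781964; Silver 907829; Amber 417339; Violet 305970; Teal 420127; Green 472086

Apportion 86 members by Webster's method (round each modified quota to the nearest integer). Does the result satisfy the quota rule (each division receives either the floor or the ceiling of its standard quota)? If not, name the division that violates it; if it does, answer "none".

Blue

Standard quotas: Gold 5.630, Blue 58.576, Silver 7.841, Amber 3.605, Violet 2.643, Teal 3.629, Green 4.077.
Webster allocation: Gold 6, Blue 57, Silver 8, Amber 4, Violet 3, Teal 4, Green 4.
Blue has quota 58.576 (lower 58, upper 59) but receives 57 — outside the quota interval.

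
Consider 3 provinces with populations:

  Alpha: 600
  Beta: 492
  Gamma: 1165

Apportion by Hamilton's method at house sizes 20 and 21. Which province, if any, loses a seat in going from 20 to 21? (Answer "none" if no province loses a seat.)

At 20 seats: Alpha 5, Beta 5, Gamma 10.
At 21 seats: Alpha 6, Beta 4, Gamma 11.
Beta drops from 5 to 4.

Beta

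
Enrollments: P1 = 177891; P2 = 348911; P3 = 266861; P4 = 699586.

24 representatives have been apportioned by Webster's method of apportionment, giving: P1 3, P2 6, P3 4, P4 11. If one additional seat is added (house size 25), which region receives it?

Priority for the next seat is population ÷ (current seats + 0.5).
Priorities: P1 50826.000, P2 53678.615, P3 59302.444, P4 60833.565.
Highest priority: P4.

P4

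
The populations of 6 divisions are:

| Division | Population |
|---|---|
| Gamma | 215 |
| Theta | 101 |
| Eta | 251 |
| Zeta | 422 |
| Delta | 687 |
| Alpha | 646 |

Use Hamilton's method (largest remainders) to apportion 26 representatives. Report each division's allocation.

Gamma=2, Theta=1, Eta=3, Zeta=5, Delta=8, Alpha=7

Total 2322; standard divisor 2322/26 ≈ 89.308.
Standard quotas: Gamma 2.407, Theta 1.131, Eta 2.811, Zeta 4.725, Delta 7.693, Alpha 7.233.
Lower quotas: Gamma 2, Theta 1, Eta 2, Zeta 4, Delta 7, Alpha 7 (sum 23, leaving 3 seats).
Remainders in descending order: Eta 0.811, Zeta 0.725, Delta 0.693, Gamma 0.407, Alpha 0.233, Theta 0.131.
The surplus seats go to Eta, Zeta, Delta.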